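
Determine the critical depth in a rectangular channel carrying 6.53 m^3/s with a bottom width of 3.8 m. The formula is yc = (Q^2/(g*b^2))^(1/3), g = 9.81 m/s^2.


Using yc = (Q^2 / (g * b^2))^(1/3):
Q^2 = 6.53^2 = 42.64.
g * b^2 = 9.81 * 3.8^2 = 9.81 * 14.44 = 141.66.
Q^2 / (g*b^2) = 42.64 / 141.66 = 0.301.
yc = 0.301^(1/3) = 0.6702 m.

0.6702


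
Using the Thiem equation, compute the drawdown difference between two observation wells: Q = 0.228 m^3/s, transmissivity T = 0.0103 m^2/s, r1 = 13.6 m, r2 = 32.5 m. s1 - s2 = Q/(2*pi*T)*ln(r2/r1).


Thiem equation: s1 - s2 = Q/(2*pi*T) * ln(r2/r1).
ln(r2/r1) = ln(32.5/13.6) = 0.8712.
Q/(2*pi*T) = 0.228 / (2*pi*0.0103) = 0.228 / 0.0647 = 3.523.
s1 - s2 = 3.523 * 0.8712 = 3.0692 m.

3.0692


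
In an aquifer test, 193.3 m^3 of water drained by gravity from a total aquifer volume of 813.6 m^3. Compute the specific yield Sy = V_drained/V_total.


Specific yield Sy = Volume drained / Total volume.
Sy = 193.3 / 813.6
   = 0.2376.

0.2376


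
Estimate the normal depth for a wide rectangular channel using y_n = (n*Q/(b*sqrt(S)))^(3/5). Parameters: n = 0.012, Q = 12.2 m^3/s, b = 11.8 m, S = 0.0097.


We use the wide-channel approximation y_n = (n*Q/(b*sqrt(S)))^(3/5).
sqrt(S) = sqrt(0.0097) = 0.098489.
Numerator: n*Q = 0.012 * 12.2 = 0.1464.
Denominator: b*sqrt(S) = 11.8 * 0.098489 = 1.16217.
arg = 0.126.
y_n = 0.126^(3/5) = 0.2885 m.

0.2885


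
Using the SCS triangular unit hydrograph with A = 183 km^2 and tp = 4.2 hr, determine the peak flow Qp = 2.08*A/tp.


SCS formula: Qp = 2.08 * A / tp.
Qp = 2.08 * 183 / 4.2
   = 380.64 / 4.2
   = 90.63 m^3/s per cm.

90.63


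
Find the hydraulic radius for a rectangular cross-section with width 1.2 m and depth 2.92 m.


For a rectangular section:
Flow area A = b * y = 1.2 * 2.92 = 3.5 m^2.
Wetted perimeter P = b + 2y = 1.2 + 2*2.92 = 7.04 m.
Hydraulic radius R = A/P = 3.5 / 7.04 = 0.4977 m.

0.4977


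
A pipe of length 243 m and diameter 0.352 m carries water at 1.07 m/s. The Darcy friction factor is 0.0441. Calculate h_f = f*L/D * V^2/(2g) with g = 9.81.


Darcy-Weisbach equation: h_f = f * (L/D) * V^2/(2g).
f * L/D = 0.0441 * 243/0.352 = 30.444.
V^2/(2g) = 1.07^2 / (2*9.81) = 1.1449 / 19.62 = 0.0584 m.
h_f = 30.444 * 0.0584 = 1.777 m.

1.777


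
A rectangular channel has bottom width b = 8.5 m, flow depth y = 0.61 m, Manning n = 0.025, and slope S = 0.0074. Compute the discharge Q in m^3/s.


For a rectangular channel, the cross-sectional area A = b * y = 8.5 * 0.61 = 5.18 m^2.
The wetted perimeter P = b + 2y = 8.5 + 2*0.61 = 9.72 m.
Hydraulic radius R = A/P = 5.18/9.72 = 0.5334 m.
Velocity V = (1/n)*R^(2/3)*S^(1/2) = (1/0.025)*0.5334^(2/3)*0.0074^(1/2) = 2.2632 m/s.
Discharge Q = A * V = 5.18 * 2.2632 = 11.735 m^3/s.

11.735


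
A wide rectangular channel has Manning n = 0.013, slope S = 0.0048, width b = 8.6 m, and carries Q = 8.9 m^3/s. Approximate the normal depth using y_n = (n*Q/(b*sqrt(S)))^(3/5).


We use the wide-channel approximation y_n = (n*Q/(b*sqrt(S)))^(3/5).
sqrt(S) = sqrt(0.0048) = 0.069282.
Numerator: n*Q = 0.013 * 8.9 = 0.1157.
Denominator: b*sqrt(S) = 8.6 * 0.069282 = 0.595825.
arg = 0.1942.
y_n = 0.1942^(3/5) = 0.374 m.

0.374


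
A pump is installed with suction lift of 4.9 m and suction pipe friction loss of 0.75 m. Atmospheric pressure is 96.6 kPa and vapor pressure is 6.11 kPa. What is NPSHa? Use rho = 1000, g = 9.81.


NPSHa = p_atm/(rho*g) - z_s - hf_s - p_vap/(rho*g).
p_atm/(rho*g) = 96.6*1000 / (1000*9.81) = 9.847 m.
p_vap/(rho*g) = 6.11*1000 / (1000*9.81) = 0.623 m.
NPSHa = 9.847 - 4.9 - 0.75 - 0.623
      = 3.57 m.

3.57


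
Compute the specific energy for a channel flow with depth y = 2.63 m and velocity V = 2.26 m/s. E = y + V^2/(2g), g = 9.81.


Specific energy E = y + V^2/(2g).
Velocity head = V^2/(2g) = 2.26^2 / (2*9.81) = 5.1076 / 19.62 = 0.2603 m.
E = 2.63 + 0.2603 = 2.8903 m.

2.8903


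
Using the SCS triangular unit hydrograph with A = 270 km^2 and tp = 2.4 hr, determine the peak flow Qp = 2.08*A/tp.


SCS formula: Qp = 2.08 * A / tp.
Qp = 2.08 * 270 / 2.4
   = 561.6 / 2.4
   = 234.0 m^3/s per cm.

234.0


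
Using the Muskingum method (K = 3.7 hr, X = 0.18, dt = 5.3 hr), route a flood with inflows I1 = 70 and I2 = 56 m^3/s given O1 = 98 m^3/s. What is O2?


Muskingum coefficients:
denom = 2*K*(1-X) + dt = 2*3.7*(1-0.18) + 5.3 = 11.368.
C0 = (dt - 2*K*X)/denom = (5.3 - 2*3.7*0.18)/11.368 = 0.349.
C1 = (dt + 2*K*X)/denom = (5.3 + 2*3.7*0.18)/11.368 = 0.5834.
C2 = (2*K*(1-X) - dt)/denom = 0.0676.
O2 = C0*I2 + C1*I1 + C2*O1
   = 0.349*56 + 0.5834*70 + 0.0676*98
   = 67.0 m^3/s.

67.0


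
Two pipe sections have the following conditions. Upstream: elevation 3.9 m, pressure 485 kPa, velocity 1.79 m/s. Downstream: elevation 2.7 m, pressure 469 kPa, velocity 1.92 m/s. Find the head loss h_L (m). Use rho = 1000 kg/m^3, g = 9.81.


Total head at each section: H = z + p/(rho*g) + V^2/(2g).
H1 = 3.9 + 485*1000/(1000*9.81) + 1.79^2/(2*9.81)
   = 3.9 + 49.439 + 0.1633
   = 53.503 m.
H2 = 2.7 + 469*1000/(1000*9.81) + 1.92^2/(2*9.81)
   = 2.7 + 47.808 + 0.1879
   = 50.696 m.
h_L = H1 - H2 = 53.503 - 50.696 = 2.806 m.

2.806


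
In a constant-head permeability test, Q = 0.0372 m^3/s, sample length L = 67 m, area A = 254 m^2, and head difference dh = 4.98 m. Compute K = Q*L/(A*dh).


From K = Q*L / (A*dh):
Numerator: Q*L = 0.0372 * 67 = 2.4924.
Denominator: A*dh = 254 * 4.98 = 1264.92.
K = 2.4924 / 1264.92 = 0.00197 m/s.

0.00197


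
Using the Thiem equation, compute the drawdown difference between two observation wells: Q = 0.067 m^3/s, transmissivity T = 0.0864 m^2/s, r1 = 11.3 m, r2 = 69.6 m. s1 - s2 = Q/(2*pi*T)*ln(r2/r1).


Thiem equation: s1 - s2 = Q/(2*pi*T) * ln(r2/r1).
ln(r2/r1) = ln(69.6/11.3) = 1.818.
Q/(2*pi*T) = 0.067 / (2*pi*0.0864) = 0.067 / 0.5429 = 0.1234.
s1 - s2 = 0.1234 * 1.818 = 0.2244 m.

0.2244


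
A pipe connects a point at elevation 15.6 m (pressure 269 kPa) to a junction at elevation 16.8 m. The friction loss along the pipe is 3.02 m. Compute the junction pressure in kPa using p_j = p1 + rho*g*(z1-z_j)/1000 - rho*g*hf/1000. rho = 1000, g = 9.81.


Junction pressure: p_j = p1 + rho*g*(z1 - z_j)/1000 - rho*g*hf/1000.
Elevation term = 1000*9.81*(15.6 - 16.8)/1000 = -11.772 kPa.
Friction term = 1000*9.81*3.02/1000 = 29.626 kPa.
p_j = 269 + -11.772 - 29.626 = 227.6 kPa.

227.6


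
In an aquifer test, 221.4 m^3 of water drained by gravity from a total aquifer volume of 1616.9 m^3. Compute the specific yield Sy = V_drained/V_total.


Specific yield Sy = Volume drained / Total volume.
Sy = 221.4 / 1616.9
   = 0.1369.

0.1369


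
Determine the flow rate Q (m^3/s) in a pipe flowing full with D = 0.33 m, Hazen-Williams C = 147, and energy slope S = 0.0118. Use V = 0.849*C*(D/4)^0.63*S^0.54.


For a full circular pipe, R = D/4 = 0.33/4 = 0.0825 m.
V = 0.849 * 147 * 0.0825^0.63 * 0.0118^0.54
  = 0.849 * 147 * 0.207666 * 0.090953
  = 2.3573 m/s.
Pipe area A = pi*D^2/4 = pi*0.33^2/4 = 0.0855 m^2.
Q = A * V = 0.0855 * 2.3573 = 0.2016 m^3/s.

0.2016


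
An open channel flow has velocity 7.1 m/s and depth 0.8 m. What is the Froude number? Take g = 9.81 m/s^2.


The Froude number is defined as Fr = V / sqrt(g*y).
g*y = 9.81 * 0.8 = 7.848.
sqrt(g*y) = sqrt(7.848) = 2.8014.
Fr = 7.1 / 2.8014 = 2.5344.

2.5344


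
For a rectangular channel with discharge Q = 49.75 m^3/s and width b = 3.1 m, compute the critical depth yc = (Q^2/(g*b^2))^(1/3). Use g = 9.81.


Using yc = (Q^2 / (g * b^2))^(1/3):
Q^2 = 49.75^2 = 2475.06.
g * b^2 = 9.81 * 3.1^2 = 9.81 * 9.61 = 94.27.
Q^2 / (g*b^2) = 2475.06 / 94.27 = 26.255.
yc = 26.255^(1/3) = 2.9721 m.

2.9721


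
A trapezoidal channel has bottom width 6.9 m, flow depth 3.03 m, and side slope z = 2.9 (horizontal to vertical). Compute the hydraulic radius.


For a trapezoidal section with side slope z:
A = (b + z*y)*y = (6.9 + 2.9*3.03)*3.03 = 47.532 m^2.
P = b + 2*y*sqrt(1 + z^2) = 6.9 + 2*3.03*sqrt(1 + 2.9^2) = 25.489 m.
R = A/P = 47.532 / 25.489 = 1.8648 m.

1.8648


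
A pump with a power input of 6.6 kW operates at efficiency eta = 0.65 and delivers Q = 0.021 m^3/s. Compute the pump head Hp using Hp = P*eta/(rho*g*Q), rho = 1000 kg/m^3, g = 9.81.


Pump head formula: Hp = P * eta / (rho * g * Q).
Numerator: P * eta = 6.6 * 1000 * 0.65 = 4290.0 W.
Denominator: rho * g * Q = 1000 * 9.81 * 0.021 = 206.01.
Hp = 4290.0 / 206.01 = 20.82 m.

20.82


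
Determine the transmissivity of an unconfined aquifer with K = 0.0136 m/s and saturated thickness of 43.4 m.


Transmissivity is defined as T = K * h.
T = 0.0136 * 43.4
  = 0.5902 m^2/s.

0.5902


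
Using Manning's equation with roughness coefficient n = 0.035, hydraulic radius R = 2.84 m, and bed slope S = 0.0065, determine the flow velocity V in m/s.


Manning's equation gives V = (1/n) * R^(2/3) * S^(1/2).
First, compute R^(2/3) = 2.84^(2/3) = 2.0055.
Next, S^(1/2) = 0.0065^(1/2) = 0.080623.
Then 1/n = 1/0.035 = 28.57.
V = 28.57 * 2.0055 * 0.080623 = 4.6196 m/s.

4.6196


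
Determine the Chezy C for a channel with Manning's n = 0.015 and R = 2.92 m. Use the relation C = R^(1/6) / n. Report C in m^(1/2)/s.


The Chezy coefficient relates to Manning's n through C = R^(1/6) / n.
R^(1/6) = 2.92^(1/6) = 1.195539.
C = 1.195539 / 0.015 = 79.7 m^(1/2)/s.

79.7


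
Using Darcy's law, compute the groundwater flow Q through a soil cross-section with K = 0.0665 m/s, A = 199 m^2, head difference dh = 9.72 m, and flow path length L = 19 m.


Darcy's law: Q = K * A * i, where i = dh/L.
Hydraulic gradient i = 9.72 / 19 = 0.511579.
Q = 0.0665 * 199 * 0.511579
  = 6.77 m^3/s.

6.77


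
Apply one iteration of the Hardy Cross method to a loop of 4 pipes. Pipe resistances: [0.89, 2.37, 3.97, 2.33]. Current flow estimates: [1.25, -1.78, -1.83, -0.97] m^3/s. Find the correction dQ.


Numerator terms (r*Q*|Q|): 0.89*1.25*|1.25| = 1.3906; 2.37*-1.78*|-1.78| = -7.5091; 3.97*-1.83*|-1.83| = -13.2951; 2.33*-0.97*|-0.97| = -2.1923.
Sum of numerator = -21.6059.
Denominator terms (r*|Q|): 0.89*|1.25| = 1.1125; 2.37*|-1.78| = 4.2186; 3.97*|-1.83| = 7.2651; 2.33*|-0.97| = 2.2601.
2 * sum of denominator = 2 * 14.8563 = 29.7126.
dQ = --21.6059 / 29.7126 = 0.7272 m^3/s.

0.7272


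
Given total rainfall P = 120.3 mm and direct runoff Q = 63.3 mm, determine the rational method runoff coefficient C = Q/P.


The runoff coefficient C = runoff depth / rainfall depth.
C = 63.3 / 120.3
  = 0.5262.

0.5262


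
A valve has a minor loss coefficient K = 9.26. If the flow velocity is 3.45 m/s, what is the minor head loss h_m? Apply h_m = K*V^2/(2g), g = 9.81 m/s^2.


Minor loss formula: h_m = K * V^2/(2g).
V^2 = 3.45^2 = 11.9025.
V^2/(2g) = 11.9025 / 19.62 = 0.6067 m.
h_m = 9.26 * 0.6067 = 5.6176 m.

5.6176


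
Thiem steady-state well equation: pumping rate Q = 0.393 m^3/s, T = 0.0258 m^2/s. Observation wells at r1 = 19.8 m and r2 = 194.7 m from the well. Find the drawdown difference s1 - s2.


Thiem equation: s1 - s2 = Q/(2*pi*T) * ln(r2/r1).
ln(r2/r1) = ln(194.7/19.8) = 2.2858.
Q/(2*pi*T) = 0.393 / (2*pi*0.0258) = 0.393 / 0.1621 = 2.4243.
s1 - s2 = 2.4243 * 2.2858 = 5.5415 m.

5.5415


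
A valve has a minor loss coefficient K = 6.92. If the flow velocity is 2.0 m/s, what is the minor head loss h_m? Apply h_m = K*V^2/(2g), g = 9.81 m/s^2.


Minor loss formula: h_m = K * V^2/(2g).
V^2 = 2.0^2 = 4.0.
V^2/(2g) = 4.0 / 19.62 = 0.2039 m.
h_m = 6.92 * 0.2039 = 1.4108 m.

1.4108


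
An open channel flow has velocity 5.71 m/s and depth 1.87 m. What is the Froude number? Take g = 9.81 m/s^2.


The Froude number is defined as Fr = V / sqrt(g*y).
g*y = 9.81 * 1.87 = 18.3447.
sqrt(g*y) = sqrt(18.3447) = 4.2831.
Fr = 5.71 / 4.2831 = 1.3332.

1.3332


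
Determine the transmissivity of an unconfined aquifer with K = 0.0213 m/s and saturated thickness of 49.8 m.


Transmissivity is defined as T = K * h.
T = 0.0213 * 49.8
  = 1.0607 m^2/s.

1.0607


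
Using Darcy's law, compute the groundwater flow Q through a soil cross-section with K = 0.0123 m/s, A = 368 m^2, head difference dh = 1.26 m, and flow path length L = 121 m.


Darcy's law: Q = K * A * i, where i = dh/L.
Hydraulic gradient i = 1.26 / 121 = 0.010413.
Q = 0.0123 * 368 * 0.010413
  = 0.0471 m^3/s.

0.0471


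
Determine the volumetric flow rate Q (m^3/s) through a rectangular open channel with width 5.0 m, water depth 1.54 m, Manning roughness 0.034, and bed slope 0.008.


For a rectangular channel, the cross-sectional area A = b * y = 5.0 * 1.54 = 7.7 m^2.
The wetted perimeter P = b + 2y = 5.0 + 2*1.54 = 8.08 m.
Hydraulic radius R = A/P = 7.7/8.08 = 0.953 m.
Velocity V = (1/n)*R^(2/3)*S^(1/2) = (1/0.034)*0.953^(2/3)*0.008^(1/2) = 2.5475 m/s.
Discharge Q = A * V = 7.7 * 2.5475 = 19.616 m^3/s.

19.616


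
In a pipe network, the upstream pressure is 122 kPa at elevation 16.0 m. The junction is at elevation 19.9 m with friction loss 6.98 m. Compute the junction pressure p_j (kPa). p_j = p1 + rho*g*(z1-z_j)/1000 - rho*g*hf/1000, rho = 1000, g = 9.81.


Junction pressure: p_j = p1 + rho*g*(z1 - z_j)/1000 - rho*g*hf/1000.
Elevation term = 1000*9.81*(16.0 - 19.9)/1000 = -38.259 kPa.
Friction term = 1000*9.81*6.98/1000 = 68.474 kPa.
p_j = 122 + -38.259 - 68.474 = 15.27 kPa.

15.27


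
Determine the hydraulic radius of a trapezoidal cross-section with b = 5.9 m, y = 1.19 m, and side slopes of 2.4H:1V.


For a trapezoidal section with side slope z:
A = (b + z*y)*y = (5.9 + 2.4*1.19)*1.19 = 10.42 m^2.
P = b + 2*y*sqrt(1 + z^2) = 5.9 + 2*1.19*sqrt(1 + 2.4^2) = 12.088 m.
R = A/P = 10.42 / 12.088 = 0.862 m.

0.862


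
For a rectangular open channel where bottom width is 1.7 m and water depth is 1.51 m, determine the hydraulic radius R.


For a rectangular section:
Flow area A = b * y = 1.7 * 1.51 = 2.57 m^2.
Wetted perimeter P = b + 2y = 1.7 + 2*1.51 = 4.72 m.
Hydraulic radius R = A/P = 2.57 / 4.72 = 0.5439 m.

0.5439


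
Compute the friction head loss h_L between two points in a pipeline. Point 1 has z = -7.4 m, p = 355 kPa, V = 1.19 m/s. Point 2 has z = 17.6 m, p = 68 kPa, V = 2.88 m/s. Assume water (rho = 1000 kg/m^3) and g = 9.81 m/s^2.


Total head at each section: H = z + p/(rho*g) + V^2/(2g).
H1 = -7.4 + 355*1000/(1000*9.81) + 1.19^2/(2*9.81)
   = -7.4 + 36.188 + 0.0722
   = 28.86 m.
H2 = 17.6 + 68*1000/(1000*9.81) + 2.88^2/(2*9.81)
   = 17.6 + 6.932 + 0.4228
   = 24.954 m.
h_L = H1 - H2 = 28.86 - 24.954 = 3.905 m.

3.905


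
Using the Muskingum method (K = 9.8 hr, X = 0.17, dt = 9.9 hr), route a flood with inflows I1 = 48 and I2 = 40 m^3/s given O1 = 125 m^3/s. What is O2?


Muskingum coefficients:
denom = 2*K*(1-X) + dt = 2*9.8*(1-0.17) + 9.9 = 26.168.
C0 = (dt - 2*K*X)/denom = (9.9 - 2*9.8*0.17)/26.168 = 0.251.
C1 = (dt + 2*K*X)/denom = (9.9 + 2*9.8*0.17)/26.168 = 0.5057.
C2 = (2*K*(1-X) - dt)/denom = 0.2434.
O2 = C0*I2 + C1*I1 + C2*O1
   = 0.251*40 + 0.5057*48 + 0.2434*125
   = 64.73 m^3/s.

64.73


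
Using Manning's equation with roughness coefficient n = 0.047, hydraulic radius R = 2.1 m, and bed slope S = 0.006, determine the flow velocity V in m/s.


Manning's equation gives V = (1/n) * R^(2/3) * S^(1/2).
First, compute R^(2/3) = 2.1^(2/3) = 1.6399.
Next, S^(1/2) = 0.006^(1/2) = 0.07746.
Then 1/n = 1/0.047 = 21.28.
V = 21.28 * 1.6399 * 0.07746 = 2.7027 m/s.

2.7027


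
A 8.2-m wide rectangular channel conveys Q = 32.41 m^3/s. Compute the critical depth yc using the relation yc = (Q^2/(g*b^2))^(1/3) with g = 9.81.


Using yc = (Q^2 / (g * b^2))^(1/3):
Q^2 = 32.41^2 = 1050.41.
g * b^2 = 9.81 * 8.2^2 = 9.81 * 67.24 = 659.62.
Q^2 / (g*b^2) = 1050.41 / 659.62 = 1.5924.
yc = 1.5924^(1/3) = 1.1678 m.

1.1678


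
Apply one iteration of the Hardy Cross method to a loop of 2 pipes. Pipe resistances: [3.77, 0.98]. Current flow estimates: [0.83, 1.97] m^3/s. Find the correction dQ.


Numerator terms (r*Q*|Q|): 3.77*0.83*|0.83| = 2.5972; 0.98*1.97*|1.97| = 3.8033.
Sum of numerator = 6.4004.
Denominator terms (r*|Q|): 3.77*|0.83| = 3.1291; 0.98*|1.97| = 1.9306.
2 * sum of denominator = 2 * 5.0597 = 10.1194.
dQ = -6.4004 / 10.1194 = -0.6325 m^3/s.

-0.6325


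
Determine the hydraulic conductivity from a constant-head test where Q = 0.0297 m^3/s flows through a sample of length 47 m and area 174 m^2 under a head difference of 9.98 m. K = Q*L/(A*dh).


From K = Q*L / (A*dh):
Numerator: Q*L = 0.0297 * 47 = 1.3959.
Denominator: A*dh = 174 * 9.98 = 1736.52.
K = 1.3959 / 1736.52 = 0.000804 m/s.

0.000804


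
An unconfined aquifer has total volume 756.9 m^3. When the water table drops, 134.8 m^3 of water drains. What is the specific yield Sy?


Specific yield Sy = Volume drained / Total volume.
Sy = 134.8 / 756.9
   = 0.1781.

0.1781


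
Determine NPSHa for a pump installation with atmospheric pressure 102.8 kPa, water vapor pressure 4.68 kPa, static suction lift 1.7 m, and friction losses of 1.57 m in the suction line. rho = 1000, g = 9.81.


NPSHa = p_atm/(rho*g) - z_s - hf_s - p_vap/(rho*g).
p_atm/(rho*g) = 102.8*1000 / (1000*9.81) = 10.479 m.
p_vap/(rho*g) = 4.68*1000 / (1000*9.81) = 0.477 m.
NPSHa = 10.479 - 1.7 - 1.57 - 0.477
      = 6.73 m.

6.73


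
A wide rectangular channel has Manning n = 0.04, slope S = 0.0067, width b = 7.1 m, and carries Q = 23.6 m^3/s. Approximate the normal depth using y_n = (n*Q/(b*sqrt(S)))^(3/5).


We use the wide-channel approximation y_n = (n*Q/(b*sqrt(S)))^(3/5).
sqrt(S) = sqrt(0.0067) = 0.081854.
Numerator: n*Q = 0.04 * 23.6 = 0.944.
Denominator: b*sqrt(S) = 7.1 * 0.081854 = 0.581163.
arg = 1.6243.
y_n = 1.6243^(3/5) = 1.3378 m.

1.3378


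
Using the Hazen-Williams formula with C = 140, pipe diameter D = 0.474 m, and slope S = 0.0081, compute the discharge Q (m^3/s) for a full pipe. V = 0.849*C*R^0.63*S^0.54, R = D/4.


For a full circular pipe, R = D/4 = 0.474/4 = 0.1185 m.
V = 0.849 * 140 * 0.1185^0.63 * 0.0081^0.54
  = 0.849 * 140 * 0.260881 * 0.07423
  = 2.3018 m/s.
Pipe area A = pi*D^2/4 = pi*0.474^2/4 = 0.1765 m^2.
Q = A * V = 0.1765 * 2.3018 = 0.4062 m^3/s.

0.4062


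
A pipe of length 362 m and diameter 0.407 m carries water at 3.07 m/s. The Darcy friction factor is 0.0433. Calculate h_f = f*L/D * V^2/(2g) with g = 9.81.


Darcy-Weisbach equation: h_f = f * (L/D) * V^2/(2g).
f * L/D = 0.0433 * 362/0.407 = 38.5125.
V^2/(2g) = 3.07^2 / (2*9.81) = 9.4249 / 19.62 = 0.4804 m.
h_f = 38.5125 * 0.4804 = 18.5 m.

18.5


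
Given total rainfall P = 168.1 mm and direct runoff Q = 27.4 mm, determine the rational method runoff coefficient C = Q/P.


The runoff coefficient C = runoff depth / rainfall depth.
C = 27.4 / 168.1
  = 0.163.

0.163


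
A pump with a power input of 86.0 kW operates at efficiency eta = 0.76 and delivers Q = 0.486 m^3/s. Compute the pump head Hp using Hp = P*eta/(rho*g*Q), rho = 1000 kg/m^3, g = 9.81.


Pump head formula: Hp = P * eta / (rho * g * Q).
Numerator: P * eta = 86.0 * 1000 * 0.76 = 65360.0 W.
Denominator: rho * g * Q = 1000 * 9.81 * 0.486 = 4767.66.
Hp = 65360.0 / 4767.66 = 13.71 m.

13.71


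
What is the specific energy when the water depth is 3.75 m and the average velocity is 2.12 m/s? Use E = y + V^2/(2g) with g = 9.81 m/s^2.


Specific energy E = y + V^2/(2g).
Velocity head = V^2/(2g) = 2.12^2 / (2*9.81) = 4.4944 / 19.62 = 0.2291 m.
E = 3.75 + 0.2291 = 3.9791 m.

3.9791


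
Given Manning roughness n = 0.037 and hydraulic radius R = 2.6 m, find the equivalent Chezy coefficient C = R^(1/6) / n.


The Chezy coefficient relates to Manning's n through C = R^(1/6) / n.
R^(1/6) = 2.6^(1/6) = 1.172633.
C = 1.172633 / 0.037 = 31.69 m^(1/2)/s.

31.69


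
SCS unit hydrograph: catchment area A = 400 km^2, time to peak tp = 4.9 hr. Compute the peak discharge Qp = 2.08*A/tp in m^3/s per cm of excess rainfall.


SCS formula: Qp = 2.08 * A / tp.
Qp = 2.08 * 400 / 4.9
   = 832.0 / 4.9
   = 169.8 m^3/s per cm.

169.8


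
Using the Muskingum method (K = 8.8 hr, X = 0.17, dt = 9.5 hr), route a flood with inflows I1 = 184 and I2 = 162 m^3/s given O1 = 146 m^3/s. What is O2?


Muskingum coefficients:
denom = 2*K*(1-X) + dt = 2*8.8*(1-0.17) + 9.5 = 24.108.
C0 = (dt - 2*K*X)/denom = (9.5 - 2*8.8*0.17)/24.108 = 0.27.
C1 = (dt + 2*K*X)/denom = (9.5 + 2*8.8*0.17)/24.108 = 0.5182.
C2 = (2*K*(1-X) - dt)/denom = 0.2119.
O2 = C0*I2 + C1*I1 + C2*O1
   = 0.27*162 + 0.5182*184 + 0.2119*146
   = 170.01 m^3/s.

170.01


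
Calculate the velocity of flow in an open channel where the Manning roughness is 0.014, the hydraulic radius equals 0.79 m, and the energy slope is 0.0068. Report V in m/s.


Manning's equation gives V = (1/n) * R^(2/3) * S^(1/2).
First, compute R^(2/3) = 0.79^(2/3) = 0.8546.
Next, S^(1/2) = 0.0068^(1/2) = 0.082462.
Then 1/n = 1/0.014 = 71.43.
V = 71.43 * 0.8546 * 0.082462 = 5.0336 m/s.

5.0336


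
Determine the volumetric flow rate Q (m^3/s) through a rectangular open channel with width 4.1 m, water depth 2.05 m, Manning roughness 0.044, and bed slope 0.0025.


For a rectangular channel, the cross-sectional area A = b * y = 4.1 * 2.05 = 8.4 m^2.
The wetted perimeter P = b + 2y = 4.1 + 2*2.05 = 8.2 m.
Hydraulic radius R = A/P = 8.4/8.2 = 1.025 m.
Velocity V = (1/n)*R^(2/3)*S^(1/2) = (1/0.044)*1.025^(2/3)*0.0025^(1/2) = 1.1552 m/s.
Discharge Q = A * V = 8.4 * 1.1552 = 9.71 m^3/s.

9.71


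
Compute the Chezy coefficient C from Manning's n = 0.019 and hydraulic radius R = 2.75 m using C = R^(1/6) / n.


The Chezy coefficient relates to Manning's n through C = R^(1/6) / n.
R^(1/6) = 2.75^(1/6) = 1.183647.
C = 1.183647 / 0.019 = 62.3 m^(1/2)/s.

62.3


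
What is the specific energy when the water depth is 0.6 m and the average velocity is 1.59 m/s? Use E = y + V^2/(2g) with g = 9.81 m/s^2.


Specific energy E = y + V^2/(2g).
Velocity head = V^2/(2g) = 1.59^2 / (2*9.81) = 2.5281 / 19.62 = 0.1289 m.
E = 0.6 + 0.1289 = 0.7289 m.

0.7289


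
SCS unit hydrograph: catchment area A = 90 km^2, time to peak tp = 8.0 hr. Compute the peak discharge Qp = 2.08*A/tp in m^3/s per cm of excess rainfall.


SCS formula: Qp = 2.08 * A / tp.
Qp = 2.08 * 90 / 8.0
   = 187.2 / 8.0
   = 23.4 m^3/s per cm.

23.4


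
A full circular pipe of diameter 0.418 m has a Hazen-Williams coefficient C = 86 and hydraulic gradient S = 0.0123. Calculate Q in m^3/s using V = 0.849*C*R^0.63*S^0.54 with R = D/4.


For a full circular pipe, R = D/4 = 0.418/4 = 0.1045 m.
V = 0.849 * 86 * 0.1045^0.63 * 0.0123^0.54
  = 0.849 * 86 * 0.241015 * 0.093014
  = 1.6368 m/s.
Pipe area A = pi*D^2/4 = pi*0.418^2/4 = 0.1372 m^2.
Q = A * V = 0.1372 * 1.6368 = 0.2246 m^3/s.

0.2246


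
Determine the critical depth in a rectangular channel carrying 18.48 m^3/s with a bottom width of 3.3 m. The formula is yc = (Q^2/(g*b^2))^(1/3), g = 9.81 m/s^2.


Using yc = (Q^2 / (g * b^2))^(1/3):
Q^2 = 18.48^2 = 341.51.
g * b^2 = 9.81 * 3.3^2 = 9.81 * 10.89 = 106.83.
Q^2 / (g*b^2) = 341.51 / 106.83 = 3.1968.
yc = 3.1968^(1/3) = 1.4731 m.

1.4731


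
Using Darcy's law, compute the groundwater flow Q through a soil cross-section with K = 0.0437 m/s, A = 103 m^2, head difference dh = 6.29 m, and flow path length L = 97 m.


Darcy's law: Q = K * A * i, where i = dh/L.
Hydraulic gradient i = 6.29 / 97 = 0.064845.
Q = 0.0437 * 103 * 0.064845
  = 0.2919 m^3/s.

0.2919


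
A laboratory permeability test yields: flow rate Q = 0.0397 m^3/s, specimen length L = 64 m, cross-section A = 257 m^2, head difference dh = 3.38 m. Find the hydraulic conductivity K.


From K = Q*L / (A*dh):
Numerator: Q*L = 0.0397 * 64 = 2.5408.
Denominator: A*dh = 257 * 3.38 = 868.66.
K = 2.5408 / 868.66 = 0.002925 m/s.

0.002925


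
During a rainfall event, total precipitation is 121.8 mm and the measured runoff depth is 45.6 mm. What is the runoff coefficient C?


The runoff coefficient C = runoff depth / rainfall depth.
C = 45.6 / 121.8
  = 0.3744.

0.3744


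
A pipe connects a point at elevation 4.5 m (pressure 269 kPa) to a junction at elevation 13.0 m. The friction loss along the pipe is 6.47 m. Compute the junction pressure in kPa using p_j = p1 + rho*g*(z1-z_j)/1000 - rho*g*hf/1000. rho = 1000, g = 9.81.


Junction pressure: p_j = p1 + rho*g*(z1 - z_j)/1000 - rho*g*hf/1000.
Elevation term = 1000*9.81*(4.5 - 13.0)/1000 = -83.385 kPa.
Friction term = 1000*9.81*6.47/1000 = 63.471 kPa.
p_j = 269 + -83.385 - 63.471 = 122.14 kPa.

122.14


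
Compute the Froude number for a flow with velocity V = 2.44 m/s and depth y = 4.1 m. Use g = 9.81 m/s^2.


The Froude number is defined as Fr = V / sqrt(g*y).
g*y = 9.81 * 4.1 = 40.221.
sqrt(g*y) = sqrt(40.221) = 6.342.
Fr = 2.44 / 6.342 = 0.3847.

0.3847


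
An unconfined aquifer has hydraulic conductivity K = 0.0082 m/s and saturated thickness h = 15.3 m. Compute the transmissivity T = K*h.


Transmissivity is defined as T = K * h.
T = 0.0082 * 15.3
  = 0.1255 m^2/s.

0.1255


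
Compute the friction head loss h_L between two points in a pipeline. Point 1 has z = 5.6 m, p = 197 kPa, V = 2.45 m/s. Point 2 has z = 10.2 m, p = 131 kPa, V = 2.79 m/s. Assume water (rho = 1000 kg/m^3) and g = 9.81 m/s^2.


Total head at each section: H = z + p/(rho*g) + V^2/(2g).
H1 = 5.6 + 197*1000/(1000*9.81) + 2.45^2/(2*9.81)
   = 5.6 + 20.082 + 0.3059
   = 25.987 m.
H2 = 10.2 + 131*1000/(1000*9.81) + 2.79^2/(2*9.81)
   = 10.2 + 13.354 + 0.3967
   = 23.95 m.
h_L = H1 - H2 = 25.987 - 23.95 = 2.037 m.

2.037


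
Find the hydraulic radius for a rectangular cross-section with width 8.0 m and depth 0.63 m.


For a rectangular section:
Flow area A = b * y = 8.0 * 0.63 = 5.04 m^2.
Wetted perimeter P = b + 2y = 8.0 + 2*0.63 = 9.26 m.
Hydraulic radius R = A/P = 5.04 / 9.26 = 0.5443 m.

0.5443


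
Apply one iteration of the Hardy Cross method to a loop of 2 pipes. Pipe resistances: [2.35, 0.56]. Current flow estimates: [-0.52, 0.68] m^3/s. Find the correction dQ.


Numerator terms (r*Q*|Q|): 2.35*-0.52*|-0.52| = -0.6354; 0.56*0.68*|0.68| = 0.2589.
Sum of numerator = -0.3765.
Denominator terms (r*|Q|): 2.35*|-0.52| = 1.222; 0.56*|0.68| = 0.3808.
2 * sum of denominator = 2 * 1.6028 = 3.2056.
dQ = --0.3765 / 3.2056 = 0.1174 m^3/s.

0.1174


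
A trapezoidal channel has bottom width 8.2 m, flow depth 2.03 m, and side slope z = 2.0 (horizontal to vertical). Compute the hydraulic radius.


For a trapezoidal section with side slope z:
A = (b + z*y)*y = (8.2 + 2.0*2.03)*2.03 = 24.888 m^2.
P = b + 2*y*sqrt(1 + z^2) = 8.2 + 2*2.03*sqrt(1 + 2.0^2) = 17.278 m.
R = A/P = 24.888 / 17.278 = 1.4404 m.

1.4404


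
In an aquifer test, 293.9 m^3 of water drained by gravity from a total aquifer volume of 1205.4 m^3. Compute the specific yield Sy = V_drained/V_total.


Specific yield Sy = Volume drained / Total volume.
Sy = 293.9 / 1205.4
   = 0.2438.

0.2438


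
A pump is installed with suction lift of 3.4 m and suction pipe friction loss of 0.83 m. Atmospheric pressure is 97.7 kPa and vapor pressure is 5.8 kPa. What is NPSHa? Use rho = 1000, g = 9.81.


NPSHa = p_atm/(rho*g) - z_s - hf_s - p_vap/(rho*g).
p_atm/(rho*g) = 97.7*1000 / (1000*9.81) = 9.959 m.
p_vap/(rho*g) = 5.8*1000 / (1000*9.81) = 0.591 m.
NPSHa = 9.959 - 3.4 - 0.83 - 0.591
      = 5.14 m.

5.14


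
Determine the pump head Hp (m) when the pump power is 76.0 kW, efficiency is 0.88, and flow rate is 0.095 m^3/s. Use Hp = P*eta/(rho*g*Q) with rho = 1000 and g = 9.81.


Pump head formula: Hp = P * eta / (rho * g * Q).
Numerator: P * eta = 76.0 * 1000 * 0.88 = 66880.0 W.
Denominator: rho * g * Q = 1000 * 9.81 * 0.095 = 931.95.
Hp = 66880.0 / 931.95 = 71.76 m.

71.76


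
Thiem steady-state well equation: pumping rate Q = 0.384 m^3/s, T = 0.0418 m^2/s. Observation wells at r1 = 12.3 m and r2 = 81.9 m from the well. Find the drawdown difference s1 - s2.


Thiem equation: s1 - s2 = Q/(2*pi*T) * ln(r2/r1).
ln(r2/r1) = ln(81.9/12.3) = 1.8959.
Q/(2*pi*T) = 0.384 / (2*pi*0.0418) = 0.384 / 0.2626 = 1.4621.
s1 - s2 = 1.4621 * 1.8959 = 2.772 m.

2.772


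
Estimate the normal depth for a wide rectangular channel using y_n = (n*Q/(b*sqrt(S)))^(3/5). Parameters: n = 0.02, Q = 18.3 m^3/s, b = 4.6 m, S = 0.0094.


We use the wide-channel approximation y_n = (n*Q/(b*sqrt(S)))^(3/5).
sqrt(S) = sqrt(0.0094) = 0.096954.
Numerator: n*Q = 0.02 * 18.3 = 0.366.
Denominator: b*sqrt(S) = 4.6 * 0.096954 = 0.445988.
arg = 0.8207.
y_n = 0.8207^(3/5) = 0.8882 m.

0.8882


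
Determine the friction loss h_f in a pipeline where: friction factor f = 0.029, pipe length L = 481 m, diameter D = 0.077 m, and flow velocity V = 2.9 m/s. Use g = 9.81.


Darcy-Weisbach equation: h_f = f * (L/D) * V^2/(2g).
f * L/D = 0.029 * 481/0.077 = 181.1558.
V^2/(2g) = 2.9^2 / (2*9.81) = 8.41 / 19.62 = 0.4286 m.
h_f = 181.1558 * 0.4286 = 77.651 m.

77.651


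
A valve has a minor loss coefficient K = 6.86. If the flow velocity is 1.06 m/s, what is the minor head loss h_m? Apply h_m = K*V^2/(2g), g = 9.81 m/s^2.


Minor loss formula: h_m = K * V^2/(2g).
V^2 = 1.06^2 = 1.1236.
V^2/(2g) = 1.1236 / 19.62 = 0.0573 m.
h_m = 6.86 * 0.0573 = 0.3929 m.

0.3929


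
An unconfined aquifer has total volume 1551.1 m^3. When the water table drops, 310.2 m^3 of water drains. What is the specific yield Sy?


Specific yield Sy = Volume drained / Total volume.
Sy = 310.2 / 1551.1
   = 0.2.

0.2


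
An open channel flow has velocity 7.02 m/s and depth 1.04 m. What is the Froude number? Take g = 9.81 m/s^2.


The Froude number is defined as Fr = V / sqrt(g*y).
g*y = 9.81 * 1.04 = 10.2024.
sqrt(g*y) = sqrt(10.2024) = 3.1941.
Fr = 7.02 / 3.1941 = 2.1978.

2.1978


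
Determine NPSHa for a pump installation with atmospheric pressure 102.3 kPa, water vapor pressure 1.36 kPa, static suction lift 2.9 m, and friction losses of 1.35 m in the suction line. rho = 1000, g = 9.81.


NPSHa = p_atm/(rho*g) - z_s - hf_s - p_vap/(rho*g).
p_atm/(rho*g) = 102.3*1000 / (1000*9.81) = 10.428 m.
p_vap/(rho*g) = 1.36*1000 / (1000*9.81) = 0.139 m.
NPSHa = 10.428 - 2.9 - 1.35 - 0.139
      = 6.04 m.

6.04


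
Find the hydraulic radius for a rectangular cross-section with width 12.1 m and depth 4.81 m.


For a rectangular section:
Flow area A = b * y = 12.1 * 4.81 = 58.2 m^2.
Wetted perimeter P = b + 2y = 12.1 + 2*4.81 = 21.72 m.
Hydraulic radius R = A/P = 58.2 / 21.72 = 2.6796 m.

2.6796


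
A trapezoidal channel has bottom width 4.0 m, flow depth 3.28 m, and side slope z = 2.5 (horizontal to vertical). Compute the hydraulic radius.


For a trapezoidal section with side slope z:
A = (b + z*y)*y = (4.0 + 2.5*3.28)*3.28 = 40.016 m^2.
P = b + 2*y*sqrt(1 + z^2) = 4.0 + 2*3.28*sqrt(1 + 2.5^2) = 21.663 m.
R = A/P = 40.016 / 21.663 = 1.8472 m.

1.8472


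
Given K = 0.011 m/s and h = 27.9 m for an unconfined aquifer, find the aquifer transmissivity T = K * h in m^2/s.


Transmissivity is defined as T = K * h.
T = 0.011 * 27.9
  = 0.3069 m^2/s.

0.3069


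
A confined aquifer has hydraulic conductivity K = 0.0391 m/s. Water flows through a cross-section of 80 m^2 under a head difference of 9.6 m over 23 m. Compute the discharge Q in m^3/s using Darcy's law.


Darcy's law: Q = K * A * i, where i = dh/L.
Hydraulic gradient i = 9.6 / 23 = 0.417391.
Q = 0.0391 * 80 * 0.417391
  = 1.3056 m^3/s.

1.3056


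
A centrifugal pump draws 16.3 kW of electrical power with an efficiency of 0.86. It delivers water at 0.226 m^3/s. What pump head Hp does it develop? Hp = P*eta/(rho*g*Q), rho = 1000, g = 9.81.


Pump head formula: Hp = P * eta / (rho * g * Q).
Numerator: P * eta = 16.3 * 1000 * 0.86 = 14018.0 W.
Denominator: rho * g * Q = 1000 * 9.81 * 0.226 = 2217.06.
Hp = 14018.0 / 2217.06 = 6.32 m.

6.32


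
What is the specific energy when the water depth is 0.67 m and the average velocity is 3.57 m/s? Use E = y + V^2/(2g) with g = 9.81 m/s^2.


Specific energy E = y + V^2/(2g).
Velocity head = V^2/(2g) = 3.57^2 / (2*9.81) = 12.7449 / 19.62 = 0.6496 m.
E = 0.67 + 0.6496 = 1.3196 m.

1.3196


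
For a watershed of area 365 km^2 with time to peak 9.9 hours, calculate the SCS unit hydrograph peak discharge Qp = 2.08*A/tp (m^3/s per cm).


SCS formula: Qp = 2.08 * A / tp.
Qp = 2.08 * 365 / 9.9
   = 759.2 / 9.9
   = 76.69 m^3/s per cm.

76.69


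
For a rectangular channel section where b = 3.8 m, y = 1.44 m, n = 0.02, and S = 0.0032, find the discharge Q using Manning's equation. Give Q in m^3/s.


For a rectangular channel, the cross-sectional area A = b * y = 3.8 * 1.44 = 5.47 m^2.
The wetted perimeter P = b + 2y = 3.8 + 2*1.44 = 6.68 m.
Hydraulic radius R = A/P = 5.47/6.68 = 0.8192 m.
Velocity V = (1/n)*R^(2/3)*S^(1/2) = (1/0.02)*0.8192^(2/3)*0.0032^(1/2) = 2.4762 m/s.
Discharge Q = A * V = 5.47 * 2.4762 = 13.55 m^3/s.

13.55


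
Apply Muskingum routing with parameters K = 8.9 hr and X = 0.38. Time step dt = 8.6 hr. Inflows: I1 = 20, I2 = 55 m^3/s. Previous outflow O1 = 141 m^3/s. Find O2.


Muskingum coefficients:
denom = 2*K*(1-X) + dt = 2*8.9*(1-0.38) + 8.6 = 19.636.
C0 = (dt - 2*K*X)/denom = (8.6 - 2*8.9*0.38)/19.636 = 0.0935.
C1 = (dt + 2*K*X)/denom = (8.6 + 2*8.9*0.38)/19.636 = 0.7824.
C2 = (2*K*(1-X) - dt)/denom = 0.1241.
O2 = C0*I2 + C1*I1 + C2*O1
   = 0.0935*55 + 0.7824*20 + 0.1241*141
   = 38.28 m^3/s.

38.28


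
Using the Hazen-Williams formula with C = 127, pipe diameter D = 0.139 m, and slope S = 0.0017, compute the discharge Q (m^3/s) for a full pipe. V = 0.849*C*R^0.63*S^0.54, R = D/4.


For a full circular pipe, R = D/4 = 0.139/4 = 0.0348 m.
V = 0.849 * 127 * 0.0348^0.63 * 0.0017^0.54
  = 0.849 * 127 * 0.120449 * 0.031948
  = 0.4149 m/s.
Pipe area A = pi*D^2/4 = pi*0.139^2/4 = 0.0152 m^2.
Q = A * V = 0.0152 * 0.4149 = 0.0063 m^3/s.

0.0063


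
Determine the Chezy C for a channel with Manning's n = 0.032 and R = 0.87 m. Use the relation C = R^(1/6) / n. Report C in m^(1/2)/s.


The Chezy coefficient relates to Manning's n through C = R^(1/6) / n.
R^(1/6) = 0.87^(1/6) = 0.977057.
C = 0.977057 / 0.032 = 30.53 m^(1/2)/s.

30.53


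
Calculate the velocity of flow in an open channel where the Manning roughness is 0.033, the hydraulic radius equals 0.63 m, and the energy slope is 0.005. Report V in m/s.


Manning's equation gives V = (1/n) * R^(2/3) * S^(1/2).
First, compute R^(2/3) = 0.63^(2/3) = 0.7349.
Next, S^(1/2) = 0.005^(1/2) = 0.070711.
Then 1/n = 1/0.033 = 30.3.
V = 30.3 * 0.7349 * 0.070711 = 1.5747 m/s.

1.5747


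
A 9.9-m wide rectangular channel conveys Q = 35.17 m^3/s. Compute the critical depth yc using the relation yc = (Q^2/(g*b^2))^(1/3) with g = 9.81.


Using yc = (Q^2 / (g * b^2))^(1/3):
Q^2 = 35.17^2 = 1236.93.
g * b^2 = 9.81 * 9.9^2 = 9.81 * 98.01 = 961.48.
Q^2 / (g*b^2) = 1236.93 / 961.48 = 1.2865.
yc = 1.2865^(1/3) = 1.0876 m.

1.0876


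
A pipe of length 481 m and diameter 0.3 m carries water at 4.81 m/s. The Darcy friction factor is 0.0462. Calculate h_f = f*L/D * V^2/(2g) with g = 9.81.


Darcy-Weisbach equation: h_f = f * (L/D) * V^2/(2g).
f * L/D = 0.0462 * 481/0.3 = 74.074.
V^2/(2g) = 4.81^2 / (2*9.81) = 23.1361 / 19.62 = 1.1792 m.
h_f = 74.074 * 1.1792 = 87.349 m.

87.349


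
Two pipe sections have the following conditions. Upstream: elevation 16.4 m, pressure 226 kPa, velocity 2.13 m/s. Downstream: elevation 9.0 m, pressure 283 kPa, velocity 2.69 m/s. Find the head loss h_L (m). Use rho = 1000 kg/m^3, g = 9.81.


Total head at each section: H = z + p/(rho*g) + V^2/(2g).
H1 = 16.4 + 226*1000/(1000*9.81) + 2.13^2/(2*9.81)
   = 16.4 + 23.038 + 0.2312
   = 39.669 m.
H2 = 9.0 + 283*1000/(1000*9.81) + 2.69^2/(2*9.81)
   = 9.0 + 28.848 + 0.3688
   = 38.217 m.
h_L = H1 - H2 = 39.669 - 38.217 = 1.452 m.

1.452


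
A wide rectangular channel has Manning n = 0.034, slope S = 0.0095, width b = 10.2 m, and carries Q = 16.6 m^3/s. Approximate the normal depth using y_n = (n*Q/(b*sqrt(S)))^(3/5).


We use the wide-channel approximation y_n = (n*Q/(b*sqrt(S)))^(3/5).
sqrt(S) = sqrt(0.0095) = 0.097468.
Numerator: n*Q = 0.034 * 16.6 = 0.5644.
Denominator: b*sqrt(S) = 10.2 * 0.097468 = 0.994174.
arg = 0.5677.
y_n = 0.5677^(3/5) = 0.712 m.

0.712


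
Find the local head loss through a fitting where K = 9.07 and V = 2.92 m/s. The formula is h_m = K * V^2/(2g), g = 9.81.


Minor loss formula: h_m = K * V^2/(2g).
V^2 = 2.92^2 = 8.5264.
V^2/(2g) = 8.5264 / 19.62 = 0.4346 m.
h_m = 9.07 * 0.4346 = 3.9416 m.

3.9416


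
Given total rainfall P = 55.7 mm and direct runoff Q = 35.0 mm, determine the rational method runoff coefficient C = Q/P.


The runoff coefficient C = runoff depth / rainfall depth.
C = 35.0 / 55.7
  = 0.6284.

0.6284


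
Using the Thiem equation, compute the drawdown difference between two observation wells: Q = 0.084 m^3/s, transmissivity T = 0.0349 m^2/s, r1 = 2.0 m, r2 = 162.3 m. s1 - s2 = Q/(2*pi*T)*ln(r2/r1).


Thiem equation: s1 - s2 = Q/(2*pi*T) * ln(r2/r1).
ln(r2/r1) = ln(162.3/2.0) = 4.3963.
Q/(2*pi*T) = 0.084 / (2*pi*0.0349) = 0.084 / 0.2193 = 0.3831.
s1 - s2 = 0.3831 * 4.3963 = 1.6841 m.

1.6841


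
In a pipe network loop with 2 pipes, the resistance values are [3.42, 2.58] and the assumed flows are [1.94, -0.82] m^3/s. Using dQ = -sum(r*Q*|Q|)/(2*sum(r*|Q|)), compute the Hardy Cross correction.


Numerator terms (r*Q*|Q|): 3.42*1.94*|1.94| = 12.8715; 2.58*-0.82*|-0.82| = -1.7348.
Sum of numerator = 11.1367.
Denominator terms (r*|Q|): 3.42*|1.94| = 6.6348; 2.58*|-0.82| = 2.1156.
2 * sum of denominator = 2 * 8.7504 = 17.5008.
dQ = -11.1367 / 17.5008 = -0.6364 m^3/s.

-0.6364


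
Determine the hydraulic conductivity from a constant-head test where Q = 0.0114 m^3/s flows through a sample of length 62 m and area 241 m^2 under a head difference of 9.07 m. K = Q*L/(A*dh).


From K = Q*L / (A*dh):
Numerator: Q*L = 0.0114 * 62 = 0.7068.
Denominator: A*dh = 241 * 9.07 = 2185.87.
K = 0.7068 / 2185.87 = 0.000323 m/s.

0.000323


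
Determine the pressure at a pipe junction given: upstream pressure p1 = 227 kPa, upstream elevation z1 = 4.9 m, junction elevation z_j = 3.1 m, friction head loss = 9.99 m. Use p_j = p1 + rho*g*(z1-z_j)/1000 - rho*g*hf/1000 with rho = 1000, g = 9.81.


Junction pressure: p_j = p1 + rho*g*(z1 - z_j)/1000 - rho*g*hf/1000.
Elevation term = 1000*9.81*(4.9 - 3.1)/1000 = 17.658 kPa.
Friction term = 1000*9.81*9.99/1000 = 98.002 kPa.
p_j = 227 + 17.658 - 98.002 = 146.66 kPa.

146.66


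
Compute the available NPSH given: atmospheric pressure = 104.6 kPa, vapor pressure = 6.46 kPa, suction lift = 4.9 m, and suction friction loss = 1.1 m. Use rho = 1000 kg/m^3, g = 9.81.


NPSHa = p_atm/(rho*g) - z_s - hf_s - p_vap/(rho*g).
p_atm/(rho*g) = 104.6*1000 / (1000*9.81) = 10.663 m.
p_vap/(rho*g) = 6.46*1000 / (1000*9.81) = 0.659 m.
NPSHa = 10.663 - 4.9 - 1.1 - 0.659
      = 4.0 m.

4.0


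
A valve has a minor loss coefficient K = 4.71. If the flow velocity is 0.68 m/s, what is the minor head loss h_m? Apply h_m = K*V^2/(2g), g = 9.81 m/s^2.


Minor loss formula: h_m = K * V^2/(2g).
V^2 = 0.68^2 = 0.4624.
V^2/(2g) = 0.4624 / 19.62 = 0.0236 m.
h_m = 4.71 * 0.0236 = 0.111 m.

0.111


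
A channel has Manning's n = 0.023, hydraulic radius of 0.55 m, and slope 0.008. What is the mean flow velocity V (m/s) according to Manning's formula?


Manning's equation gives V = (1/n) * R^(2/3) * S^(1/2).
First, compute R^(2/3) = 0.55^(2/3) = 0.6713.
Next, S^(1/2) = 0.008^(1/2) = 0.089443.
Then 1/n = 1/0.023 = 43.48.
V = 43.48 * 0.6713 * 0.089443 = 2.6105 m/s.

2.6105


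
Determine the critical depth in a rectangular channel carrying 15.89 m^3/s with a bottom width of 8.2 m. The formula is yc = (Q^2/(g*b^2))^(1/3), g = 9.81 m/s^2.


Using yc = (Q^2 / (g * b^2))^(1/3):
Q^2 = 15.89^2 = 252.49.
g * b^2 = 9.81 * 8.2^2 = 9.81 * 67.24 = 659.62.
Q^2 / (g*b^2) = 252.49 / 659.62 = 0.3828.
yc = 0.3828^(1/3) = 0.7261 m.

0.7261


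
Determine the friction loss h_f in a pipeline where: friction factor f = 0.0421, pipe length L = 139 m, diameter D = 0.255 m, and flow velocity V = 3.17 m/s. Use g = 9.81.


Darcy-Weisbach equation: h_f = f * (L/D) * V^2/(2g).
f * L/D = 0.0421 * 139/0.255 = 22.9486.
V^2/(2g) = 3.17^2 / (2*9.81) = 10.0489 / 19.62 = 0.5122 m.
h_f = 22.9486 * 0.5122 = 11.754 m.

11.754
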